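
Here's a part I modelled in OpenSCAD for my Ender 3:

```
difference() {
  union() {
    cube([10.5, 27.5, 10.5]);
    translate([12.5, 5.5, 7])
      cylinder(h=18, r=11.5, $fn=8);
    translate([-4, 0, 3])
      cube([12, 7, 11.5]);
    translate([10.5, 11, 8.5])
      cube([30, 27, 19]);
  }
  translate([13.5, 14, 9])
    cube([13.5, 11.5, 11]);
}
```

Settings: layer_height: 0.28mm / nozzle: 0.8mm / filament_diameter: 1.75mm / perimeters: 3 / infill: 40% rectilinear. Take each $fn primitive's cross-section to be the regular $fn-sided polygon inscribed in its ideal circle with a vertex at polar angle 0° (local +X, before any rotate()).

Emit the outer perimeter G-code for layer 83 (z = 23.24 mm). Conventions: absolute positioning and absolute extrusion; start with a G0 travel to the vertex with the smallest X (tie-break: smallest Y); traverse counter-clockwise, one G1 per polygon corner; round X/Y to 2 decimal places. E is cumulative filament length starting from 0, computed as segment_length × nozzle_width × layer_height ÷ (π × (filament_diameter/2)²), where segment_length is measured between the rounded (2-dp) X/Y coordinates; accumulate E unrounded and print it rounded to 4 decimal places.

At z = 23.24 mm: the cube is not intersected at this z (z outside [0, 10.5]); the r=11.5 cylinder at (12.5, 5.5) contributes a regular 8-gon of circumradius 11.5; the cube at (-4, 0) is absent (z outside [3, 14.5]); the 30×27 cube at (10.5, 11) contributes its full rectangle; Combining (union): the regions partially overlap (shared area 47.70 mm²), so overlapping operands fuse into one piece — 1 connected region; the cube at (13.5, 14) is absent (z outside [9, 20]); Taking the first minus the rest: none of the subtracted shapes is present at this height, so that combined region is unchanged — 1 connected region. The outline is a single polygon with 11 vertices. Extrusion per mm of travel: 0.8 × 0.28 / (π × 0.875²) = 0.093128. Accumulating E over each segment gives final E = 14.3607.

G0 X1.00 Y5.50 Z23.24
G1 X4.37 Y-2.63 E0.8196
G1 X12.50 Y-6.00 E1.6392
G1 X20.63 Y-2.63 E2.4588
G1 X24.00 Y5.50 E3.2784
G1 X21.72 Y11.00 E3.8329
G1 X40.50 Y11.00 E5.5818
G1 X40.50 Y38.00 E8.0963
G1 X10.50 Y38.00 E10.8902
G1 X10.50 Y16.17 E12.9231
G1 X4.37 Y13.63 E13.5411
G1 X1.00 Y5.50 E14.3607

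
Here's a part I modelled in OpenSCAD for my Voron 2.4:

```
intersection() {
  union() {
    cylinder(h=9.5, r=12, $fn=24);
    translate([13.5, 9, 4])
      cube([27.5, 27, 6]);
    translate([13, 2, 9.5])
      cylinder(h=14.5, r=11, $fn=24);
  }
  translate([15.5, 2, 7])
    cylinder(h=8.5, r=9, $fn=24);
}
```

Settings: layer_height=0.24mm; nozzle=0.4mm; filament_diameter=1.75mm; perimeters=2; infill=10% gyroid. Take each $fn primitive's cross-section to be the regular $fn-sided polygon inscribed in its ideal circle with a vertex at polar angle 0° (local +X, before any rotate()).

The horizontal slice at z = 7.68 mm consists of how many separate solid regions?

At z = 7.68 mm: the r=12 cylinder gives a regular 24-gon of circumradius 12 (constant along its height); the cube at (13.5, 9) is present — its section is the full 27.5×27 rectangle; the cylinder at (13, 2) does not reach this height (z outside [9.5, 24]); Merging all regions: the 2 present regions are separate (no shared area or edge), so areas and boundary lengths simply add and each stays a separate island — 2 connected regions; the cylinder at (15.5, 2): section is a regular 24-gon, circumradius r=9; Keeping only the common overlap: the r=9 cylinder at (15.5, 2) partially overlaps the result so far; clipping to the common part keeps 60.21 mm² — 2 connected regions. The result has 2 disconnected regions.

2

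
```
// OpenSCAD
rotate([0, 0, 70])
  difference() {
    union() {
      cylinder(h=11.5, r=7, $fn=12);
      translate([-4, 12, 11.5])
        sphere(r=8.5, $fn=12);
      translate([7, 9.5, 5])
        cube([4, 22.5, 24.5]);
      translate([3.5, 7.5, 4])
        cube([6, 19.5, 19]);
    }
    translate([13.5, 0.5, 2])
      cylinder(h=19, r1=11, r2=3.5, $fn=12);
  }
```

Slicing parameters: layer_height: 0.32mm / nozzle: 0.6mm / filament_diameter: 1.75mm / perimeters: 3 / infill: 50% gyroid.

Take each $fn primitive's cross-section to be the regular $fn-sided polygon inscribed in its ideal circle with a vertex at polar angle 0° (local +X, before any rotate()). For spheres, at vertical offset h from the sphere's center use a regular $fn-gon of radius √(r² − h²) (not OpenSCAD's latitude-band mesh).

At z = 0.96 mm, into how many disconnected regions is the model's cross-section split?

1

At z = 0.96 mm: the r=7 cylinder contributes a regular 12-gon of circumradius 7; the sphere at (-4, 12) is not intersected at this z (|z−center|=10.540 > r=8.5); the cube at (7, 9.5) is not intersected at this z (z outside [5, 29.5]); the cube at (3.5, 7.5) does not reach this height (z outside [4, 23]); Taking the union: only the r=7 cylinder is present, so the union is just that shape — 1 connected region; the cone at (13.5, 0.5) does not reach this height (z outside [2, 21]); Subtracting the remaining from the first: none of the subtracted shapes is present at this height, so the result so far is unchanged — 1 connected region; (whole slice rotated 70° about Z — lengths, areas and connectivity unchanged). The result has 1 disconnected region.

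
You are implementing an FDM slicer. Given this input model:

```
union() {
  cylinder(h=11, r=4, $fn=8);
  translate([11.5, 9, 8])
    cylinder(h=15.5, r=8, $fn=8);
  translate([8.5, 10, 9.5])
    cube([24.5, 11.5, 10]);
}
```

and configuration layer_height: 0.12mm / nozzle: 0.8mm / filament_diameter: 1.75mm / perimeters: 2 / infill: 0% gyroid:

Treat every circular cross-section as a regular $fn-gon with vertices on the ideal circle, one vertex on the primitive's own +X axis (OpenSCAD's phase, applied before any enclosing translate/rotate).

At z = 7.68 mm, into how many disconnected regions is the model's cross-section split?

1

At z = 7.68 mm: the r=4 cylinder gives a regular 8-gon of circumradius 4 (constant along its height); the cylinder at (11.5, 9) is not intersected at this z (z outside [8, 23.5]); the cube at (8.5, 10) is absent (z outside [9.5, 19.5]); Merging all regions: only the r=4 cylinder is present, so the union is just that shape — 1 connected region. The result has 1 disconnected region.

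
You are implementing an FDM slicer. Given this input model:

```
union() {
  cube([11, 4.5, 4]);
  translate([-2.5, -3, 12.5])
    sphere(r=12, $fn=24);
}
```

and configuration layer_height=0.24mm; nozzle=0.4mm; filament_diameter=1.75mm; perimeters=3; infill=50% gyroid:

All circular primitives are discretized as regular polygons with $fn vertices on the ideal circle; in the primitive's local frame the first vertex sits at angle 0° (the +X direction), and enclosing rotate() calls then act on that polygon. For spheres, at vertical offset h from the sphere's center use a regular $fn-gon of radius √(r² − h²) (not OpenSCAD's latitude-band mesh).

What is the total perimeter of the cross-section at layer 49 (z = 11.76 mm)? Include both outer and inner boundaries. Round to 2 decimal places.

At z = 11.76 mm: the cube is not intersected at this z (z outside [0, 4]); the sphere at (-2.5, -3): section is a regular 24-gon, circumradius = √(r²−h²) = √(12²−0.74²) = 11.977 (perimeter = 2·24·11.977·sin(180°/24) = 75.04 mm); Merging all regions: only the r=12 sphere at (-2.5, -3) is present, so the union is just that shape — boundary = 75.04 mm. Overall, the cross-section is a single solid region. Total boundary length (outer) = 75.04 mm.

75.04 mm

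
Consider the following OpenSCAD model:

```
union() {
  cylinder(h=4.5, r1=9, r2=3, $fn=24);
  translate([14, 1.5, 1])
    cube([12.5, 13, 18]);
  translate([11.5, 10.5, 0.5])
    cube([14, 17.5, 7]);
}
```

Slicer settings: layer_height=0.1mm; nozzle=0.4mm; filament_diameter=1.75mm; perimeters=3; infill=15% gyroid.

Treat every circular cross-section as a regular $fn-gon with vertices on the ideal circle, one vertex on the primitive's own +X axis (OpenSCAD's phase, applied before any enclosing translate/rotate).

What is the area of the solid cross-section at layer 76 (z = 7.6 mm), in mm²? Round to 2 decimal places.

At z = 7.6 mm: the cone does not reach this height (z outside [0, 4.5]); the cube at (14, 1.5) is present — its section is the full 12.5×13 rectangle (area 162.50 mm²); the cube at (11.5, 10.5) is absent (z outside [0.5, 7.5]); Taking the union: only the 12.5×13 cube at (14, 1.5) is present, so the union is just that shape — area = 162.50 mm². Overall, the cross-section is a single solid region. Net area = 162.50 mm².

162.50 mm²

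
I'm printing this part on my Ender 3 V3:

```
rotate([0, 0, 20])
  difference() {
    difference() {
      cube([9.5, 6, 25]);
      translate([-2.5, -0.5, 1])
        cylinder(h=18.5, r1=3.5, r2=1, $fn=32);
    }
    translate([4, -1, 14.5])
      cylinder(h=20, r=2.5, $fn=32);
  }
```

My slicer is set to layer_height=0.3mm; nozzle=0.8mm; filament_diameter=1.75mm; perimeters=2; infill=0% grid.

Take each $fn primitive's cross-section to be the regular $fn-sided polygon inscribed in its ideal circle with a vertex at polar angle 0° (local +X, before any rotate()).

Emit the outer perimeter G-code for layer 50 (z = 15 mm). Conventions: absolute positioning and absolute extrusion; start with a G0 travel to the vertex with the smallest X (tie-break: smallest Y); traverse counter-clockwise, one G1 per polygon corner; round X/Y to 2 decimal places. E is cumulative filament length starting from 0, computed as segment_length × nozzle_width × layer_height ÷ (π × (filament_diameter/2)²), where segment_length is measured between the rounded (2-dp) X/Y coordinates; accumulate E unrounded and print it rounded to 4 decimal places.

G0 X-2.05 Y5.64 Z15.00
G1 X0.00 Y0.00 E0.5988
G1 X1.61 Y0.59 E0.7699
G1 X1.67 Y1.02 E0.8132
G1 X1.84 Y1.48 E0.8621
G1 X2.08 Y1.91 E0.9113
G1 X2.41 Y2.27 E0.9600
G1 X2.80 Y2.57 E1.0091
G1 X3.25 Y2.78 E1.0586
G1 X3.72 Y2.90 E1.1070
G1 X4.21 Y2.93 E1.1560
G1 X4.70 Y2.86 E1.2054
G1 X5.16 Y2.69 E1.2543
G1 X5.58 Y2.44 E1.3031
G1 X5.91 Y2.15 E1.3470
G1 X8.93 Y3.25 E1.6677
G1 X6.87 Y8.89 E2.2668
G1 X-2.05 Y5.64 E3.2141

At z = 15 mm: the cube is present — its section is the full 9.5×6 rectangle; the cone at (-2.5, -0.5) contributes a regular 32-gon of circumradius 1.608 (interpolated between r1=3.5 and r2=1 at t=0.757); Subtracting the remaining from the first: starting from the 9.5×6 cube, the cone at (-2.5, -0.5) misses the remaining region (no effect) — 1 connected region; the r=2.5 cylinder at (4, -1) gives a regular 32-gon of circumradius 2.5 (constant along its height); After the difference (first − rest): starting from the result so far, the r=2.5 cylinder at (4, -1) partially overlaps it — only the 4.91 mm² overlap (of its 19.51 mm²) is removed, clipping the outline — 1 connected region; (whole slice rotated 20° about Z — lengths, areas and connectivity unchanged). The outline is a single polygon with 17 vertices. Extrusion per mm of travel: 0.8 × 0.3 / (π × 0.875²) = 0.099780. Accumulating E over each segment gives final E = 3.2141.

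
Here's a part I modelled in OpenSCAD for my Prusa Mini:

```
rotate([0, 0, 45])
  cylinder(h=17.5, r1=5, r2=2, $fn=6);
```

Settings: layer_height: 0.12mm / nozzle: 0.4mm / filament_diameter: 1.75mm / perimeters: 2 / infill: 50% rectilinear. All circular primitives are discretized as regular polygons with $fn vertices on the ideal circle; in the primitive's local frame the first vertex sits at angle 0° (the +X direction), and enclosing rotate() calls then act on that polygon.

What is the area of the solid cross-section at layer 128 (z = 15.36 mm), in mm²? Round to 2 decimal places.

14.55 mm²

At z = 15.36 mm: the cone: at t=0.878 of its height the radius interpolates to r₁+(r₂−r₁)t = 2.367, giving a regular 6-gon of that circumradius (area = (6/2)·2.367²·sin(360°/6) = 14.55 mm²); (rotated 45° about Z; rotation is an isometry so areas/perimeters/island counts are preserved). Overall, the cross-section is a single solid region. Net area = 14.55 mm².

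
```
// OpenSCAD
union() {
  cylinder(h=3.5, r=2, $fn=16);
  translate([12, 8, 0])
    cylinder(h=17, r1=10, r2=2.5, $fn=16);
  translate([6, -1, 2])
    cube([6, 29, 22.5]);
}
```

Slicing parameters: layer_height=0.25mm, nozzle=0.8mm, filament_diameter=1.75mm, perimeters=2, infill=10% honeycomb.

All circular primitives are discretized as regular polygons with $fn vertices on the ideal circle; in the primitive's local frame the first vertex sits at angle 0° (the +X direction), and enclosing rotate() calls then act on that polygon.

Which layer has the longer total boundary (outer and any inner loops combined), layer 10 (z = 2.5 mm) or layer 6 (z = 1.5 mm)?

Layer 10 (z = 2.5): the r=2 cylinder gives a regular 16-gon of circumradius 2 (constant along its height) (perimeter = 2·16·2.000·sin(180°/16) = 12.49 mm); the cone at (12, 8) contributes a regular 16-gon of circumradius 8.897 (interpolated between r1=10 and r2=2.5 at t=0.147) (perimeter = 2·16·8.897·sin(180°/16) = 55.54 mm); the cube at (6, -1) is present — its section is the full 6×29 rectangle (perimeter 70.00 mm); Combining (union): the regions partially overlap (shared area 96.44 mm²), so the edge portions inside another operand are dropped and the merged outline is re-measured after clipping — boundary = 94.08 mm. So its perimeter = 94.08 mm. Layer 6 (z = 1.5): the cylinder: section is a regular 16-gon, circumradius r=2 (perimeter = 2·16·2.000·sin(180°/16) = 12.49 mm); the cone at (12, 8): at t=0.088 of its height the radius interpolates to r₁+(r₂−r₁)t = 9.338, giving a regular 16-gon of that circumradius (perimeter = 2·16·9.338·sin(180°/16) = 58.30 mm); the cube at (6, -1) is absent (z outside [2, 24.5]); Taking the union: the 2 present regions are separate (no shared area or edge), so areas and boundary lengths simply add and each stays a separate island — boundary = 70.78 mm. So its perimeter = 70.78 mm. Layer 10 is larger (94.08 vs 70.78 mm).

layer 10 (z = 2.5 mm)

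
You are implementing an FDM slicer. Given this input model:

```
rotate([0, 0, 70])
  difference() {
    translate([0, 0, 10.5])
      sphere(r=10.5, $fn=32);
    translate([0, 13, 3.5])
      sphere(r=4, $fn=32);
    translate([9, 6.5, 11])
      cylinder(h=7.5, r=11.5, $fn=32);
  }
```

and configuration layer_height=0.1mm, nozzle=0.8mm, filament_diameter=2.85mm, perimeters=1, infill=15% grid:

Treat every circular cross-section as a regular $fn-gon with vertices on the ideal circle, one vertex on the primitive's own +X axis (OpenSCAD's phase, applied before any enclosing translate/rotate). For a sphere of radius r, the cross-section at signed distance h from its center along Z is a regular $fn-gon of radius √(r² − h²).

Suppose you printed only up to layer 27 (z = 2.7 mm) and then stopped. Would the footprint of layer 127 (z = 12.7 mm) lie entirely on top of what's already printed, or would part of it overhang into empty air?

Compare the two slices. At z = 2.7: the sphere: section is a regular 32-gon, circumradius = √(r²−h²) = √(10.5²−7.8²) = 7.029 (area = (32/2)·7.029²·sin(360°/32) = 154.23 mm²); the sphere at (0, 13): section is a regular 32-gon, circumradius = √(r²−h²) = √(4²−0.8²) = 3.919 (area = (32/2)·3.919²·sin(360°/32) = 47.95 mm²); the cylinder at (9, 6.5) is not intersected at this z (z outside [11, 18.5]); Taking the first minus the rest: starting from the r=10.5 sphere (154.23 mm²), the r=4 sphere at (0, 13) misses the remaining region (no effect) — area = 154.23 mm²; (whole slice rotated 70° about Z — lengths, areas and connectivity unchanged). At z = 12.7: the r=10.5 sphere contributes a regular 32-gon of circumradius √(10.5²−2.2²) = 10.267 (area = (32/2)·10.267²·sin(360°/32) = 329.03 mm²); the sphere at (0, 13) is not intersected at this z (|z−center|=9.200 > r=4); the cylinder at (9, 6.5): section is a regular 32-gon, circumradius r=11.5 (area = (32/2)·11.500²·sin(360°/32) = 412.81 mm²); Subtracting the remaining from the first: starting from the r=10.5 sphere (329.03 mm²), the r=11.5 cylinder at (9, 6.5) partially overlaps it — only the 139.33 mm² overlap (of its 412.81 mm²) is removed, clipping the outline — area = 189.71 mm²; (whole slice rotated 70° about Z — lengths, areas and connectivity unchanged). Checking containment: at z = 12.7 the cross-section extends beyond the z = 2.7 cross-section by about 107.35 mm².

part overhangs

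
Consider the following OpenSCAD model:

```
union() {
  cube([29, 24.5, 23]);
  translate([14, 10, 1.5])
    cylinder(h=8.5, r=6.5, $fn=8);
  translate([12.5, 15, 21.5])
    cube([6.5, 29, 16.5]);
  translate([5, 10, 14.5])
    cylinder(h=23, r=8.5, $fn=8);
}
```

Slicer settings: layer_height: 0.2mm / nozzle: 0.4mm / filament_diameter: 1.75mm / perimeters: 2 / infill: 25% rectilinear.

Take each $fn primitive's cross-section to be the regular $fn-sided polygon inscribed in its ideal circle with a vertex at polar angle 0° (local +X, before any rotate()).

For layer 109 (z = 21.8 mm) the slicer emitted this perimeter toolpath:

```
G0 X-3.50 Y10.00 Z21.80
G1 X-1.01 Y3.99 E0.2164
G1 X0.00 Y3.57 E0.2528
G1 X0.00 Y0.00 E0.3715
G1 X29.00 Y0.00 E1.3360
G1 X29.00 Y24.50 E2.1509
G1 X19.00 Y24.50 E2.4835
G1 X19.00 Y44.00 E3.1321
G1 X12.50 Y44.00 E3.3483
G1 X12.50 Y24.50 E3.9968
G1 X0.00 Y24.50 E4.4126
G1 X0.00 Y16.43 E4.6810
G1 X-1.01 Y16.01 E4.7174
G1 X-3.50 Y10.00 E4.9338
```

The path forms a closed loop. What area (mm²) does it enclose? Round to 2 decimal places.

864.78 mm²

Apply the shoelace formula to the sequence of (X, Y) vertices; enclosed area = 864.78 mm².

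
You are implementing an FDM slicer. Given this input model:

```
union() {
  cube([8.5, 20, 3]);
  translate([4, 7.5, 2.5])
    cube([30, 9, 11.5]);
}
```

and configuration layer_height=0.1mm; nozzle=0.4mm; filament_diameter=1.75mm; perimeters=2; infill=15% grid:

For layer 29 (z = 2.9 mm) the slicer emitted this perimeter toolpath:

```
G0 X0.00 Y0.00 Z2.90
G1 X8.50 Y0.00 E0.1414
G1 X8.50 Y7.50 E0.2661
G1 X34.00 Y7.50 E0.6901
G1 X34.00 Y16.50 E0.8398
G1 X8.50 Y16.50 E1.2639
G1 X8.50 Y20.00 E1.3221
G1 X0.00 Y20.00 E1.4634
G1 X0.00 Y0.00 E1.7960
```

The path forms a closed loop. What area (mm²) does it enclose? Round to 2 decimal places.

399.50 mm²

Apply the shoelace formula to the sequence of (X, Y) vertices; enclosed area = 399.50 mm².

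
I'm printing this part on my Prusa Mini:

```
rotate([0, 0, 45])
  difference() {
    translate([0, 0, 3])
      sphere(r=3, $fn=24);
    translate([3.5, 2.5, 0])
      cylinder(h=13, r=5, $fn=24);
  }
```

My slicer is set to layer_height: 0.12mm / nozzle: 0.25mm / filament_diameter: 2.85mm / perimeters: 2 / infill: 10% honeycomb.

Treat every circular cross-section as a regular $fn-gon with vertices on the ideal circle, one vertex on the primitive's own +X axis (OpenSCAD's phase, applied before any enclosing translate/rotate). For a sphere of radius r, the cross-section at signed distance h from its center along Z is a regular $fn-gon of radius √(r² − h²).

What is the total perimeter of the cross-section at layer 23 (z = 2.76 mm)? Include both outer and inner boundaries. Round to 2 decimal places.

16.33 mm

At z = 2.76 mm: the r=3 sphere slices to a regular 24-gon of circumradius 2.990 (√(r²−h²) with h=0.24 from center) (perimeter = 2·24·2.990·sin(180°/24) = 18.74 mm); the r=5 cylinder at (3.5, 2.5) contributes a regular 24-gon of circumradius 5 (perimeter = 2·24·5.000·sin(180°/24) = 31.33 mm); After the difference (first − rest): starting from the r=3 sphere, the r=5 cylinder at (3.5, 2.5) partially overlaps it — only the 16.00 mm² overlap (of its 77.65 mm²) is removed, clipping the outline — boundary = 16.33 mm; (rotated 45° about Z; rotation is an isometry so areas/perimeters/island counts are preserved). Overall, the cross-section is a single solid region. Total boundary length (outer) = 16.33 mm.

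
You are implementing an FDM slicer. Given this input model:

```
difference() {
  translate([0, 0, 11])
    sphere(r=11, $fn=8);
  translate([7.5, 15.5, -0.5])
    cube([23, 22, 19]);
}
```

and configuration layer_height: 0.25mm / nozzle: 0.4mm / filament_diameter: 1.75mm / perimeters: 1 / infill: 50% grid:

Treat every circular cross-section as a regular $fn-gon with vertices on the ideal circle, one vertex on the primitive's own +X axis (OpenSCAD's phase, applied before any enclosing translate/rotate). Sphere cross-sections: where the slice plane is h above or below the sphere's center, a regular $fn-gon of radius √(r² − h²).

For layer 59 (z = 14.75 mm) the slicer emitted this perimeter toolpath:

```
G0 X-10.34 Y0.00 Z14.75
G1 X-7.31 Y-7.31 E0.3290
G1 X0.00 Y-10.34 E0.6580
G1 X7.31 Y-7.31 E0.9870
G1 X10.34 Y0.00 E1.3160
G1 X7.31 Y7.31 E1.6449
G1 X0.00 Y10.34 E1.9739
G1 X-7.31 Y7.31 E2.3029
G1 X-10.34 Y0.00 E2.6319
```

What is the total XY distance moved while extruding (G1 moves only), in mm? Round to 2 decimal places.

63.30 mm

Sum the Euclidean lengths of each G1 segment: total = 63.30 mm.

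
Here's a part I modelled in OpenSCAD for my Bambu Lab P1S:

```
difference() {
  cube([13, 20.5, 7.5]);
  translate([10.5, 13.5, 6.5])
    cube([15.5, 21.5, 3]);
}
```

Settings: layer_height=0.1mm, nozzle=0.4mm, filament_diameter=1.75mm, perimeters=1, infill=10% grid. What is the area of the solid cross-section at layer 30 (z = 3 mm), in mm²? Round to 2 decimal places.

266.50 mm²

At z = 3 mm: the cube is present — its section is the full 13×20.5 rectangle (area 266.50 mm²); the cube at (10.5, 13.5) is absent (z outside [6.5, 9.5]); Taking the first minus the rest: none of the subtracted shapes is present at this height, so the 13×20.5 cube is unchanged — area = 266.50 mm². Overall, the cross-section is a single solid region. Net area = 266.50 mm².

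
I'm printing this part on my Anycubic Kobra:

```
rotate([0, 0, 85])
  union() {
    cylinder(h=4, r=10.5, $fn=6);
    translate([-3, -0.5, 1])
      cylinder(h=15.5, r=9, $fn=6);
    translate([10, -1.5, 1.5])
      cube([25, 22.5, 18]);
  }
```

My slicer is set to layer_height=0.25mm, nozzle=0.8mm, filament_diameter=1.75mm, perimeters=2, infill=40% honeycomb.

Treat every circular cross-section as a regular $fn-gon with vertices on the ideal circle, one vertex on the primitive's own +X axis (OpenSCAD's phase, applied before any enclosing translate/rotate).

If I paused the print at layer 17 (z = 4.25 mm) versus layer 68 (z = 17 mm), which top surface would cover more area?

layer 17 (z = 4.25 mm)

Layer 17 (z = 4.25): the cylinder is absent (z outside [0, 4]); the r=9 cylinder at (-3, -0.5) contributes a regular 6-gon of circumradius 9 (area = (6/2)·9.000²·sin(360°/6) = 210.44 mm²); the cube at (10, -1.5) is present — its section is the full 25×22.5 rectangle (area 562.50 mm²); Combining (union): the 2 present regions are separate (no shared area or edge), so areas and boundary lengths simply add and each stays a separate island — area = 772.94 mm²; (rotated 85° about Z; rotation is an isometry so areas/perimeters/island counts are preserved). So its area = 772.94 mm². Layer 68 (z = 17): the cylinder is absent (z outside [0, 4]); the cylinder at (-3, -0.5) is not intersected at this z (z outside [1, 16.5]); the cube at (10, -1.5) (footprint 25×22.5) is included at this height (area 562.50 mm²); Taking the union: only the 25×22.5 cube at (10, -1.5) is present, so the union is just that shape — area = 562.50 mm²; (rotated 85° about Z; rotation is an isometry so areas/perimeters/island counts are preserved). So its area = 562.50 mm². Layer 17 is larger (772.94 vs 562.50 mm²).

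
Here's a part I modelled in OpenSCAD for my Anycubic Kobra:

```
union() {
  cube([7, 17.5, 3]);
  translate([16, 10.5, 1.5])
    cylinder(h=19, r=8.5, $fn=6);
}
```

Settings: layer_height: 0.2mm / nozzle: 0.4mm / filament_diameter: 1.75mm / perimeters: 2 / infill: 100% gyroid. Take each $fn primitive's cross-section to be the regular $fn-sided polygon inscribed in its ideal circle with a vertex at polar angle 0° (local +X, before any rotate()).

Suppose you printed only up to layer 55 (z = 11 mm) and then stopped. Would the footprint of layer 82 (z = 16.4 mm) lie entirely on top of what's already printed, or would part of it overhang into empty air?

Compare the two slices. At z = 11: the cube does not reach this height (z outside [0, 3]); the cylinder at (16, 10.5): section is a regular 6-gon, circumradius r=8.5 (area = (6/2)·8.500²·sin(360°/6) = 187.71 mm²); Taking the union: only the r=8.5 cylinder at (16, 10.5) is present, so the union is just that shape — area = 187.71 mm². At z = 16.4: the cube does not reach this height (z outside [0, 3]); the cylinder at (16, 10.5): section is a regular 6-gon, circumradius r=8.5 (area = (6/2)·8.500²·sin(360°/6) = 187.71 mm²); Combining (union): only the r=8.5 cylinder at (16, 10.5) is present, so the union is just that shape — area = 187.71 mm². Checking containment: the cross-section at z = 16.4 is a subset of the cross-section at z = 11.

entirely on top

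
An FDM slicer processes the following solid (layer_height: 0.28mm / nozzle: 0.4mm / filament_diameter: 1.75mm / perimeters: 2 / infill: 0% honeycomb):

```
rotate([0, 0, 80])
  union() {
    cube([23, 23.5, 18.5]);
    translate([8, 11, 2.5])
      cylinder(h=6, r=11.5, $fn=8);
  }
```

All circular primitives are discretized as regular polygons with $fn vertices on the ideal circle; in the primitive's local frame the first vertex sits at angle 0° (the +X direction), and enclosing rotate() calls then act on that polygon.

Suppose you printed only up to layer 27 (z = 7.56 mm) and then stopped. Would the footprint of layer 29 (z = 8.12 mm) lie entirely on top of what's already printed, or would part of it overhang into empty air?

Compare the two slices. At z = 7.56: the cube (footprint 23×23.5) is included at this height (area 540.50 mm²); the cylinder at (8, 11): section is a regular 8-gon, circumradius r=11.5 (area = (8/2)·11.500²·sin(360°/8) = 374.06 mm²); Merging all regions: the regions partially overlap — summed areas 914.56 mm² minus the doubly-counted overlap 343.92 mm² gives 570.64 mm² — area = 570.64 mm²; (rotated 80° about Z; rotation is an isometry so areas/perimeters/island counts are preserved). At z = 8.12: the cube is present — its section is the full 23×23.5 rectangle (area 540.50 mm²); the r=11.5 cylinder at (8, 11) contributes a regular 8-gon of circumradius 11.5 (area = (8/2)·11.500²·sin(360°/8) = 374.06 mm²); Merging all regions: the regions partially overlap — summed areas 914.56 mm² minus the doubly-counted overlap 343.92 mm² gives 570.64 mm² — area = 570.64 mm²; (whole slice rotated 80° about Z — lengths, areas and connectivity unchanged). Checking containment: the cross-section at z = 8.12 is a subset of the cross-section at z = 7.56.

entirely on top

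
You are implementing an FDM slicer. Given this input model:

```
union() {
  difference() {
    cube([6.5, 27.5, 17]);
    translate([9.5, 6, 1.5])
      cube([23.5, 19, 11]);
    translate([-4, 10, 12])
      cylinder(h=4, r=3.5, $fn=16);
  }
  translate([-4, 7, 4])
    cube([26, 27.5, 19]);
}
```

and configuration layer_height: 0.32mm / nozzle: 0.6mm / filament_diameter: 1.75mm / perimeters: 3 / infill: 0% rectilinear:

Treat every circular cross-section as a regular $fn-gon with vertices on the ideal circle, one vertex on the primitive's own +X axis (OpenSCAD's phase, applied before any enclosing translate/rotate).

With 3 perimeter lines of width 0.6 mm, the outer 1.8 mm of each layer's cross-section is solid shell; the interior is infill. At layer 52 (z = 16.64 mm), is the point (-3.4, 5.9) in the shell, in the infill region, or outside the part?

At z = 16.64 mm: the 6.5×27.5 cube contributes its full rectangle; the cube at (9.5, 6) is absent (z outside [1.5, 12.5]); the cylinder at (-4, 10) is absent (z outside [12, 16]); Taking the first minus the rest: none of the subtracted shapes is present at this height, so the 6.5×27.5 cube is unchanged — 1 connected region; the cube at (-4, 7) (footprint 26×27.5) is included at this height; Taking the union: the regions partially overlap (shared area 133.25 mm²), so overlapping operands fuse into one piece — 1 connected region. Overall, the cross-section is a single solid region. The nearest boundary edge runs (0.00, 7.00)→(-4.00, 7.00); distance from the point to it = 1.10 mm. The point is not inside any of the regions above, so it lies outside the cross-section (1.10 mm from the nearest boundary).

outside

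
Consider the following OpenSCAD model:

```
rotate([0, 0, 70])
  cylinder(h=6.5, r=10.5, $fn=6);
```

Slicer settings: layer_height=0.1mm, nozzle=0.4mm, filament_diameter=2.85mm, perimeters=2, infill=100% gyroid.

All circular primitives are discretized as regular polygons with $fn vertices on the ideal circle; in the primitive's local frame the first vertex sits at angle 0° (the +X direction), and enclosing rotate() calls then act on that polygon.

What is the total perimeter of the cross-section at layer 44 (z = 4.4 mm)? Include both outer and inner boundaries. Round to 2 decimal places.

At z = 4.4 mm: the r=10.5 cylinder gives a regular 6-gon of circumradius 10.5 (constant along its height) (perimeter = 2·6·10.500·sin(180°/6) = 63.00 mm); (whole slice rotated 70° about Z — lengths, areas and connectivity unchanged). Overall, the cross-section is a single solid region. Total boundary length (outer) = 63.00 mm.

63.00 mm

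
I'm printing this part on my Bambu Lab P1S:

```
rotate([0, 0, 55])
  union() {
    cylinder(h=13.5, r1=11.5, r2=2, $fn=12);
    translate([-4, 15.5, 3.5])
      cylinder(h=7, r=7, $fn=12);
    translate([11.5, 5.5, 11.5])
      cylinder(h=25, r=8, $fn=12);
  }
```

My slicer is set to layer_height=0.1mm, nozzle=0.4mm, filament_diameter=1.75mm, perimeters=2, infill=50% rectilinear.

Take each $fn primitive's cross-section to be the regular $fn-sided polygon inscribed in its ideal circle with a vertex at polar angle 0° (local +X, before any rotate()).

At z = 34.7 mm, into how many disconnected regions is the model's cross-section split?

1

At z = 34.7 mm: the cone is absent (z outside [0, 13.5]); the cylinder at (-4, 15.5) is absent (z outside [3.5, 10.5]); the cylinder at (11.5, 5.5): section is a regular 12-gon, circumradius r=8; Combining (union): only the r=8 cylinder at (11.5, 5.5) is present, so the union is just that shape — 1 connected region; (rotated 55° about Z; rotation is an isometry so areas/perimeters/island counts are preserved). The result has 1 disconnected region.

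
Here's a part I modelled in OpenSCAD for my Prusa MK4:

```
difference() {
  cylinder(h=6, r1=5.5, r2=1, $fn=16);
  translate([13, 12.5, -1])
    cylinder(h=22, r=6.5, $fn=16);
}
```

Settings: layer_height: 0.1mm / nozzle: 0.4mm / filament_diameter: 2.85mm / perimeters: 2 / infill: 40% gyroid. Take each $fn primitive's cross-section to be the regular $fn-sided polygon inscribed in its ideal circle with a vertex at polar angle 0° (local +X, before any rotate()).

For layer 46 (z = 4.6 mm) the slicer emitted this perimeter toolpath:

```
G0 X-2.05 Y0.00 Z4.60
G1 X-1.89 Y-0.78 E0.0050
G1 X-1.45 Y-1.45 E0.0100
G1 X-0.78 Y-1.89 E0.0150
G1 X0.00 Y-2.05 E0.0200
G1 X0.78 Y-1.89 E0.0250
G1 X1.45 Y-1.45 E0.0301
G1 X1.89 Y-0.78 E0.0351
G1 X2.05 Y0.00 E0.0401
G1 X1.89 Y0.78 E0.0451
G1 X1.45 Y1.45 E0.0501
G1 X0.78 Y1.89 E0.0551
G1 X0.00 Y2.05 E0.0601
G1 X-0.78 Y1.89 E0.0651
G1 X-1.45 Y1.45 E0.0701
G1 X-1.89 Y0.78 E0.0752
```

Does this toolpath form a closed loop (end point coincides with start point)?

Start point (G0): (-2.05, 0.00). End point (last G1): the path does not return to the start — open.

no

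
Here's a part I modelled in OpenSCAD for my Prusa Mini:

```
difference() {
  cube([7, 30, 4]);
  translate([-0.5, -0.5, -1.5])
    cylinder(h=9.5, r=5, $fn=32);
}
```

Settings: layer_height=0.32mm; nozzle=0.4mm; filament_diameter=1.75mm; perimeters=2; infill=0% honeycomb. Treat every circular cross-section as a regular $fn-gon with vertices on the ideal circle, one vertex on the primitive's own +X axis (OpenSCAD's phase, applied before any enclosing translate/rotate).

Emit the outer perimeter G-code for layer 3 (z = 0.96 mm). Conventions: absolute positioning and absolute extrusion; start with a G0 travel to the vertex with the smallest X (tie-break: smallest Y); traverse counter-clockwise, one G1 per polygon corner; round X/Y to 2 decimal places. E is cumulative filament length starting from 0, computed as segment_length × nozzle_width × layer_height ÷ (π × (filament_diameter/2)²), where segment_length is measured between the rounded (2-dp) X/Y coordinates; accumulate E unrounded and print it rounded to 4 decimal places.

At z = 0.96 mm: the cube (footprint 7×30) is included at this height; the r=5 cylinder at (-0.5, -0.5) contributes a regular 32-gon of circumradius 5; Subtracting the remaining from the first: starting from the 7×30 cube, the r=5 cylinder at (-0.5, -0.5) partially overlaps it — only the 14.78 mm² overlap (of its 78.04 mm²) is removed, clipping the outline — 1 connected region. The outline is a single polygon with 12 vertices. Extrusion per mm of travel: 0.4 × 0.32 / (π × 0.875²) = 0.053216. Accumulating E over each segment gives final E = 3.8282.

G0 X0.00 Y4.45 Z0.96
G1 X0.48 Y4.40 E0.0257
G1 X1.41 Y4.12 E0.0774
G1 X2.28 Y3.66 E0.1297
G1 X3.04 Y3.04 E0.1819
G1 X3.66 Y2.28 E0.2341
G1 X4.12 Y1.41 E0.2865
G1 X4.40 Y0.48 E0.3382
G1 X4.45 Y0.00 E0.3639
G1 X7.00 Y0.00 E0.4996
G1 X7.00 Y30.00 E2.0961
G1 X0.00 Y30.00 E2.4686
G1 X0.00 Y4.45 E3.8282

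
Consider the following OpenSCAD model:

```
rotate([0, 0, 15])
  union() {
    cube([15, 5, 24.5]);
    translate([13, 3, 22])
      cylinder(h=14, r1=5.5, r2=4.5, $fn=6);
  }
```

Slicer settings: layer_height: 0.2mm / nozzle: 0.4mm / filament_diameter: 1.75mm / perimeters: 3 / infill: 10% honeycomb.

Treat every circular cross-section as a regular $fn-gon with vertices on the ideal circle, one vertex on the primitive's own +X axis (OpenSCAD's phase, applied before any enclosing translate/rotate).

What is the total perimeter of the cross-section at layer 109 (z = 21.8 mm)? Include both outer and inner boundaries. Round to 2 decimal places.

At z = 21.8 mm: the cube (footprint 15×5) is included at this height (perimeter 40.00 mm); the cone at (13, 3) is absent (z outside [22, 36]); Merging all regions: only the 15×5 cube is present, so the union is just that shape — boundary = 40.00 mm; (rotated 15° about Z; rotation is an isometry so areas/perimeters/island counts are preserved). Overall, the cross-section is a single solid region. Total boundary length (outer) = 40.00 mm.

40.00 mm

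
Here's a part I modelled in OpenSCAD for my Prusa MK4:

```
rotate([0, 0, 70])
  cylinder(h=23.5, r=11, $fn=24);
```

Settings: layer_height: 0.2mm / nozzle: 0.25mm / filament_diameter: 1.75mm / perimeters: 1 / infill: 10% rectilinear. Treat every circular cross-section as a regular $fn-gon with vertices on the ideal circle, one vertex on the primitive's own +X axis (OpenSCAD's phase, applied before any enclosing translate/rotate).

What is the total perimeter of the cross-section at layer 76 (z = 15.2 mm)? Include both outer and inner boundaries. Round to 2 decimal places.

68.92 mm

At z = 15.2 mm: the r=11 cylinder gives a regular 24-gon of circumradius 11 (constant along its height) (perimeter = 2·24·11.000·sin(180°/24) = 68.92 mm); (rotated 70° about Z; rotation is an isometry so areas/perimeters/island counts are preserved). Overall, the cross-section is a single solid region. Total boundary length (outer) = 68.92 mm.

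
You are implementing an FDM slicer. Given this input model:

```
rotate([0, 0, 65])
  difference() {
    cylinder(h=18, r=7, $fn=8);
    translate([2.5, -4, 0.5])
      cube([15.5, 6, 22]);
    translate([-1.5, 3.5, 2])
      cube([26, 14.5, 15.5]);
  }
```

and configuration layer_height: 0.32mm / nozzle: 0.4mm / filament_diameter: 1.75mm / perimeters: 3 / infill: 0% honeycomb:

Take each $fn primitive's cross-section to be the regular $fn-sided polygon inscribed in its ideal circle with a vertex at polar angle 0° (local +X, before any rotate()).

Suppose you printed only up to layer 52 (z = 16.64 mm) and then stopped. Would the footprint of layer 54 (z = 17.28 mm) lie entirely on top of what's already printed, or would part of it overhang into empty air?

Compare the two slices. At z = 16.64: the r=7 cylinder gives a regular 8-gon of circumradius 7 (constant along its height) (area = (8/2)·7.000²·sin(360°/8) = 138.59 mm²); the 15.5×6 cube at (2.5, -4) contributes its full rectangle (area 93.00 mm²); the cube at (-1.5, 3.5) (footprint 26×14.5) is included at this height (area 377.00 mm²); Taking the first minus the rest: starting from the r=7 cylinder (138.59 mm²), the 15.5×6 cube at (2.5, -4) partially overlaps it — only the 22.86 mm² overlap (of its 93.00 mm²) is removed, clipping the outline; the 26×14.5 cube at (-1.5, 3.5) partially overlaps it — only the 17.47 mm² overlap (of its 377.00 mm²) is removed, clipping the outline — area = 98.27 mm²; (rotated 65° about Z; rotation is an isometry so areas/perimeters/island counts are preserved). At z = 17.28: the r=7 cylinder contributes a regular 8-gon of circumradius 7 (area = (8/2)·7.000²·sin(360°/8) = 138.59 mm²); the 15.5×6 cube at (2.5, -4) contributes its full rectangle (area 93.00 mm²); the cube at (-1.5, 3.5) (footprint 26×14.5) is included at this height (area 377.00 mm²); Taking the first minus the rest: starting from the r=7 cylinder (138.59 mm²), the 15.5×6 cube at (2.5, -4) partially overlaps it — only the 22.86 mm² overlap (of its 93.00 mm²) is removed, clipping the outline; the 26×14.5 cube at (-1.5, 3.5) partially overlaps it — only the 17.47 mm² overlap (of its 377.00 mm²) is removed, clipping the outline — area = 98.27 mm²; (rotated 65° about Z; rotation is an isometry so areas/perimeters/island counts are preserved). Checking containment: the cross-section at z = 17.28 is a subset of the cross-section at z = 16.64.

entirely on top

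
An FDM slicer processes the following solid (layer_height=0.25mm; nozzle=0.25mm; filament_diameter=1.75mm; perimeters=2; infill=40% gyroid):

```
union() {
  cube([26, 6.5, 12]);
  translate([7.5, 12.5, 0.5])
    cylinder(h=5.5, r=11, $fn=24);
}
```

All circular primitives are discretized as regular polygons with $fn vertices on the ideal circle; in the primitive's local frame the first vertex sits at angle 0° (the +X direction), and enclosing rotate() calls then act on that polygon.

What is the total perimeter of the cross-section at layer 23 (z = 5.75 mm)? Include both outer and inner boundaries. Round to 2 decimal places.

At z = 5.75 mm: the 26×6.5 cube contributes its full rectangle (perimeter 65.00 mm); the cylinder at (7.5, 12.5): section is a regular 24-gon, circumradius r=11 (perimeter = 2·24·11.000·sin(180°/24) = 68.92 mm); Taking the union: the regions partially overlap (shared area 61.80 mm²), so the edge portions inside another operand are dropped and the merged outline is re-measured after clipping — boundary = 96.16 mm. Overall, the cross-section is a single solid region. Total boundary length (outer) = 96.16 mm.

96.16 mm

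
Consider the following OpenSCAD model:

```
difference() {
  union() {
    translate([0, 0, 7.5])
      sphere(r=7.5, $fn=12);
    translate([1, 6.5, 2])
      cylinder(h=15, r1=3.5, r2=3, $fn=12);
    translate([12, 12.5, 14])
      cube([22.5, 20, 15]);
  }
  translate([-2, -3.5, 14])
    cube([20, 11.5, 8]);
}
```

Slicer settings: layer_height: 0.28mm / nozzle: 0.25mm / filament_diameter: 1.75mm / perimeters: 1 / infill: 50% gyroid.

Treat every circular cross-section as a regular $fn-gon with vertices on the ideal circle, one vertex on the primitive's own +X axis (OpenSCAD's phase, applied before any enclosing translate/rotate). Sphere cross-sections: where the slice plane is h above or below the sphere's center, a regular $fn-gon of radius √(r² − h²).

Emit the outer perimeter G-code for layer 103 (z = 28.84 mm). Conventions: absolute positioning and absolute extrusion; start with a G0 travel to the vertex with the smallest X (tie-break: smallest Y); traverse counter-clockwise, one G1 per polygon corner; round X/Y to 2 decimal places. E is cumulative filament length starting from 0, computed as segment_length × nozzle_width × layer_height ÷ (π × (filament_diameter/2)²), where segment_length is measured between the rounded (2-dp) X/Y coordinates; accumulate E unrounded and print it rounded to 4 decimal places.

G0 X12.00 Y12.50 Z28.84
G1 X34.50 Y12.50 E0.6548
G1 X34.50 Y32.50 E1.2369
G1 X12.00 Y32.50 E1.8917
G1 X12.00 Y12.50 E2.4737

At z = 28.84 mm: the sphere is absent (|z−center|=21.340 > r=7.5); the cone at (1, 6.5) does not reach this height (z outside [2, 17]); the cube at (12, 12.5) is present — its section is the full 22.5×20 rectangle; Combining (union): only the 22.5×20 cube at (12, 12.5) is present, so the union is just that shape — 1 connected region; the cube at (-2, -3.5) is not intersected at this z (z outside [14, 22]); After the difference (first − rest): none of the subtracted shapes is present at this height, so that combined region is unchanged — 1 connected region. The outline is a single polygon with 4 vertices. Extrusion per mm of travel: 0.25 × 0.28 / (π × 0.875²) = 0.029103. Accumulating E over each segment gives final E = 2.4737.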